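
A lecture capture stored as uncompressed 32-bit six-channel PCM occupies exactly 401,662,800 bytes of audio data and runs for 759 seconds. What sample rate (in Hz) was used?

22,050 Hz

Bytes = sample_rate × seconds × bytes_per_sample × channels.
sample_rate = 401,662,800 / (759 × 4 × 6) = 401,662,800 / 18,216 = 22,050 Hz.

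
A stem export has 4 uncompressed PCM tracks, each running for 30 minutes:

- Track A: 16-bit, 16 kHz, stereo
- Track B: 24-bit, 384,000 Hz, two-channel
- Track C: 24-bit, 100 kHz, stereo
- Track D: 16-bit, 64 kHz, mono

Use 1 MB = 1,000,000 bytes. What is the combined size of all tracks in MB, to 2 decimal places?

30 minutes = 1,800 s.
Track A: 16,000 × 1,800 × 2 × 2 = 115,200,000 bytes.
Track B: 384,000 × 1,800 × 3 × 2 = 4,147,200,000 bytes.
Track C: 100,000 × 1,800 × 3 × 2 = 1,080,000,000 bytes.
Track D: 64,000 × 1,800 × 2 × 1 = 230,400,000 bytes.
Total = 5,572,800,000 bytes = 5572.80 MB.

5572.80 MB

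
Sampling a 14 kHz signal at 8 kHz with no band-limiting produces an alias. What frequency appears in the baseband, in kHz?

2 kHz

Nyquist = 8,000/2 = 4,000 Hz; 14,000 Hz exceeds it.
Alias = |14,000 − 2×8,000| = |14,000 − 16,000| = 2,000 Hz = 2 kHz.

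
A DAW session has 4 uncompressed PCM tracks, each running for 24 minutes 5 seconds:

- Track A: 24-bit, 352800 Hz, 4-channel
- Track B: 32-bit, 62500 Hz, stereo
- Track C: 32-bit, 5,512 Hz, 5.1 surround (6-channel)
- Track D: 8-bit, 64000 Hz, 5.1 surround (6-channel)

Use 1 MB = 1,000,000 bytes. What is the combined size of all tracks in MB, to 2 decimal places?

7586.09 MB

24 minutes 5 seconds = 1,445 s.
Track A: 352,800 × 1,445 × 3 × 4 = 6,117,552,000 bytes.
Track B: 62,500 × 1,445 × 4 × 2 = 722,500,000 bytes.
Track C: 5,512 × 1,445 × 4 × 6 = 191,156,160 bytes.
Track D: 64,000 × 1,445 × 1 × 6 = 554,880,000 bytes.
Total = 7,586,088,160 bytes = 7586.09 MB.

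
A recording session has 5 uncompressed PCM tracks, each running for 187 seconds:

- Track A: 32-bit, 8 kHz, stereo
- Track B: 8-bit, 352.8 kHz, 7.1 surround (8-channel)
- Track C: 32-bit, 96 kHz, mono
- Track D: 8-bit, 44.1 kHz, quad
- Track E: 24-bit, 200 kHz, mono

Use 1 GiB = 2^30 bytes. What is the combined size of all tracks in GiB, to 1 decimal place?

Track A: 8,000 × 187 × 4 × 2 = 11,968,000 bytes.
Track B: 352,800 × 187 × 1 × 8 = 527,788,800 bytes.
Track C: 96,000 × 187 × 4 × 1 = 71,808,000 bytes.
Track D: 44,100 × 187 × 1 × 4 = 32,986,800 bytes.
Track E: 200,000 × 187 × 3 × 1 = 112,200,000 bytes.
Total = 756,751,600 bytes = 0.7 GiB.

0.7 GiB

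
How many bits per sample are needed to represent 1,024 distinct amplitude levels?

log2(1,024) = 10.

10 bits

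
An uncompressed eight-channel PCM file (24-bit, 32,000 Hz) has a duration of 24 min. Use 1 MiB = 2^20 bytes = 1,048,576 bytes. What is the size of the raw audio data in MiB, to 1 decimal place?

1054.7 MiB

Duration = 24 min = 1,440 s.
Bytes = 32,000 samples/s × 1,440 s × 3 bytes/sample × 8 ch = 1,105,920,000 bytes.
1,105,920,000 / 1,048,576 = 1054.7 MiB.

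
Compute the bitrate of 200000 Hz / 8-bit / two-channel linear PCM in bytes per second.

400,000 bytes/s

Bit rate = 200,000 × 8 × 2 = 3,200,000 bits/s.
3,200,000 / 8 = 400,000 bytes/s.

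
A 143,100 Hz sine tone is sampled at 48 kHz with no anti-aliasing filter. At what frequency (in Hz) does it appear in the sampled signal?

900 Hz

Nyquist = 48,000/2 = 24,000 Hz; 143,100 Hz exceeds it.
Alias = |143,100 − 3×48,000| = |143,100 − 144,000| = 900 Hz.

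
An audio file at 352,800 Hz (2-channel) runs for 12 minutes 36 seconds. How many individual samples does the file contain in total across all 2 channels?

533,433,600 samples

12 minutes 36 seconds = 756 s.
352,800 × 756 s × 2 ch = 533,433,600 samples.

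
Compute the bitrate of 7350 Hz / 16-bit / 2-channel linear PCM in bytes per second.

Bit rate = 7,350 × 16 × 2 = 235,200 bits/s.
235,200 / 8 = 29,400 bytes/s.

29,400 bytes/s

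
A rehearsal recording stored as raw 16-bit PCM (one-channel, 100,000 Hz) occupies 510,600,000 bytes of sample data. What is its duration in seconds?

Byte rate = 100,000 × 2 × 1 = 200,000 bytes/s.
Duration = 510,600,000 / 200,000 = 2,553 s.

2,553 seconds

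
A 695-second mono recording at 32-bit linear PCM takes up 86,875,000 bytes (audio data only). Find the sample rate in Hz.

Bytes = sample_rate × seconds × bytes_per_sample × channels.
sample_rate = 86,875,000 / (695 × 4 × 1) = 86,875,000 / 2,780 = 31,250 Hz.

31,250 Hz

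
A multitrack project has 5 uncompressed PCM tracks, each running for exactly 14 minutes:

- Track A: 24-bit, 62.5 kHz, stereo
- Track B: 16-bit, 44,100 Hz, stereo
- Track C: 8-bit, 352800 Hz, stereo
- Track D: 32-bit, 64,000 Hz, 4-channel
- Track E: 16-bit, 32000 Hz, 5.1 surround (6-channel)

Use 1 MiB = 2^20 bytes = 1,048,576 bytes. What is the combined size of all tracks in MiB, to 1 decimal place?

exactly 14 minutes = 840 s.
Track A: 62,500 × 840 × 3 × 2 = 315,000,000 bytes.
Track B: 44,100 × 840 × 2 × 2 = 148,176,000 bytes.
Track C: 352,800 × 840 × 1 × 2 = 592,704,000 bytes.
Track D: 64,000 × 840 × 4 × 4 = 860,160,000 bytes.
Track E: 32,000 × 840 × 2 × 6 = 322,560,000 bytes.
Total = 2,238,600,000 bytes = 2134.9 MiB.

2134.9 MiB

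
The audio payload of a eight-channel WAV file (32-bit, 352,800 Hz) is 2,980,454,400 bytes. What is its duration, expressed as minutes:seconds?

Byte rate = 352,800 × 4 × 8 = 11,289,600 bytes/s.
Duration = 2,980,454,400 / 11,289,600 = 264 s.
264 s = 4:24.

4:24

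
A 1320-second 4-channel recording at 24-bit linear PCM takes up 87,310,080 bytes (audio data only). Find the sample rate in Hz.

5,512 Hz

Bytes = sample_rate × seconds × bytes_per_sample × channels.
sample_rate = 87,310,080 / (1,320 × 3 × 4) = 87,310,080 / 15,840 = 5,512 Hz.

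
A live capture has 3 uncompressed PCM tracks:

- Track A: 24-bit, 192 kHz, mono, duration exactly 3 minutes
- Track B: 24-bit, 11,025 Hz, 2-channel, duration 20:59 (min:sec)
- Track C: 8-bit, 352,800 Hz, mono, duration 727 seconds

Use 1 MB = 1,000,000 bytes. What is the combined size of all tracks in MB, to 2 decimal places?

443.45 MB

Track A: exactly 3 minutes = 180 s; 192,000 × 180 × 3 × 1 = 103,680,000 bytes.
Track B: 20:59 (min:sec) = 1,259 s; 11,025 × 1,259 × 3 × 2 = 83,282,850 bytes.
Track C: 352,800 × 727 × 1 × 1 = 256,485,600 bytes.
Total = 443,448,450 bytes = 443.45 MB.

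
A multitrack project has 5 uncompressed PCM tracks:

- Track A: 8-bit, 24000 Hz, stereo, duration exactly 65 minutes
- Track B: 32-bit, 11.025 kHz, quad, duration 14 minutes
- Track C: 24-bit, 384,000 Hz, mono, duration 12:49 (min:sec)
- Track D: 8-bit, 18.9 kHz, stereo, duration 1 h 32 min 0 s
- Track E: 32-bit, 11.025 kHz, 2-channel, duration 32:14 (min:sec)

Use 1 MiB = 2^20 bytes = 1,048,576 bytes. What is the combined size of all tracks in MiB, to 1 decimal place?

Track A: exactly 65 minutes = 3,900 s; 24,000 × 3,900 × 1 × 2 = 187,200,000 bytes.
Track B: 14 minutes = 840 s; 11,025 × 840 × 4 × 4 = 148,176,000 bytes.
Track C: 12:49 (min:sec) = 769 s; 384,000 × 769 × 3 × 1 = 885,888,000 bytes.
Track D: 1 h 32 min 0 s = 5,520 s; 18,900 × 5,520 × 1 × 2 = 208,656,000 bytes.
Track E: 32:14 (min:sec) = 1,934 s; 11,025 × 1,934 × 4 × 2 = 170,578,800 bytes.
Total = 1,600,498,800 bytes = 1526.4 MiB.

1526.4 MiB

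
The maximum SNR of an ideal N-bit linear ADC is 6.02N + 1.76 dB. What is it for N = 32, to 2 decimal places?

6.02 × 32 + 1.76 = 194.40 dB.

194.40 dB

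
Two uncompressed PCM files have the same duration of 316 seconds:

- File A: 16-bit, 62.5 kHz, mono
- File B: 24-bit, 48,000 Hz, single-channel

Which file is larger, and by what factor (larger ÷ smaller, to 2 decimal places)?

File B, by a factor of 1.15

File A: 62,500 × 2 × 1 = 125,000 bytes/s.
File B: 48,000 × 3 × 1 = 144,000 bytes/s.
File B is larger; ratio = 45,504,000 / 39,500,000 = 1.15.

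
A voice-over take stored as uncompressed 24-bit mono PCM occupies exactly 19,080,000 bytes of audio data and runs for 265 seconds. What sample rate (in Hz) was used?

24,000 Hz

Bytes = sample_rate × seconds × bytes_per_sample × channels.
sample_rate = 19,080,000 / (265 × 3 × 1) = 19,080,000 / 795 = 24,000 Hz.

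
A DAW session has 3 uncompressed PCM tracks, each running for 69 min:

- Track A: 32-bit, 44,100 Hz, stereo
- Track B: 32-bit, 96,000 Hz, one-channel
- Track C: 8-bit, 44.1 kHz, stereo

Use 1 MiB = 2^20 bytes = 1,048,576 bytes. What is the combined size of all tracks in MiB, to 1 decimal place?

3257.3 MiB

69 min = 4,140 s.
Track A: 44,100 × 4,140 × 4 × 2 = 1,460,592,000 bytes.
Track B: 96,000 × 4,140 × 4 × 1 = 1,589,760,000 bytes.
Track C: 44,100 × 4,140 × 1 × 2 = 365,148,000 bytes.
Total = 3,415,500,000 bytes = 3257.3 MiB.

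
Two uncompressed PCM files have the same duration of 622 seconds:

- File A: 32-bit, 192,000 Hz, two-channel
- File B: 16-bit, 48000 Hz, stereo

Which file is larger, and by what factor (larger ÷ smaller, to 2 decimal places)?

File A, by a factor of 8.00

File A: 192,000 × 4 × 2 = 1,536,000 bytes/s.
File B: 48,000 × 2 × 2 = 192,000 bytes/s.
File A is larger; ratio = 955,392,000 / 119,424,000 = 8.00.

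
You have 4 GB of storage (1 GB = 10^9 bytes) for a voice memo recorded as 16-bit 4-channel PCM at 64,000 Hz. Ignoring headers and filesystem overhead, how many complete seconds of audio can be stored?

Uncompressed byte rate = 64,000 × 2 × 4 = 512,000 bytes/s.
Capacity = 4 × 1,000,000,000 = 4,000,000,000 bytes.
4,000,000,000 / 512,000 ≈ 7812.5 s → 7,812 seconds.

7,812 seconds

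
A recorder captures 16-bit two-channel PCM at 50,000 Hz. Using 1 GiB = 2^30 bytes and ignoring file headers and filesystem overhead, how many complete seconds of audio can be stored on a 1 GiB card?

Uncompressed byte rate = 50,000 × 2 × 2 = 200,000 bytes/s.
Capacity = 1 × 1,073,741,824 = 1,073,741,824 bytes.
1,073,741,824 / 200,000 ≈ 5368.71 s → 5,368 seconds.

5,368 seconds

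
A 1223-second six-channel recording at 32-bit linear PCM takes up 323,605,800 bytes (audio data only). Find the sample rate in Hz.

Bytes = sample_rate × seconds × bytes_per_sample × channels.
sample_rate = 323,605,800 / (1,223 × 4 × 6) = 323,605,800 / 29,352 = 11,025 Hz.

11,025 Hz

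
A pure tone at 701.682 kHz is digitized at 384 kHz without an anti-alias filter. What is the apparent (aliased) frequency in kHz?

Nyquist = 384,000/2 = 192,000 Hz; 701,682 Hz exceeds it.
Alias = |701,682 − 2×384,000| = |701,682 − 768,000| = 66,318 Hz = 66.318 kHz.

66.318 kHz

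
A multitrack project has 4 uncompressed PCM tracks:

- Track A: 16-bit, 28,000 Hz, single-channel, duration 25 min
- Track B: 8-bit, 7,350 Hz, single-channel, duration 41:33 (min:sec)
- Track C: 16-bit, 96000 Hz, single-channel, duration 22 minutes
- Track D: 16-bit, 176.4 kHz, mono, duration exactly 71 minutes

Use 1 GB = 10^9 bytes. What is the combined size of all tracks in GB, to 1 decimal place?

1.9 GB

Track A: 25 min = 1,500 s; 28,000 × 1,500 × 2 × 1 = 84,000,000 bytes.
Track B: 41:33 (min:sec) = 2,493 s; 7,350 × 2,493 × 1 × 1 = 18,323,550 bytes.
Track C: 22 minutes = 1,320 s; 96,000 × 1,320 × 2 × 1 = 253,440,000 bytes.
Track D: exactly 71 minutes = 4,260 s; 176,400 × 4,260 × 2 × 1 = 1,502,928,000 bytes.
Total = 1,858,691,550 bytes = 1.9 GB.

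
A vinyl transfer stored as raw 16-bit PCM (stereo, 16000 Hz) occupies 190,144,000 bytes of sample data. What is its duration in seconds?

Byte rate = 16,000 × 2 × 2 = 64,000 bytes/s.
Duration = 190,144,000 / 64,000 = 2,971 s.

2,971 seconds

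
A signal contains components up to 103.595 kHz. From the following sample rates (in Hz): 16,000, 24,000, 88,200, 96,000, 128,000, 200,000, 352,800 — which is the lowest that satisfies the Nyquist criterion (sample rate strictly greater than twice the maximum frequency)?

352,800 Hz

Need sample rate > 2 × 103,595 = 207,190 Hz.
Lowest listed rate above 207,190 Hz is 352,800 Hz.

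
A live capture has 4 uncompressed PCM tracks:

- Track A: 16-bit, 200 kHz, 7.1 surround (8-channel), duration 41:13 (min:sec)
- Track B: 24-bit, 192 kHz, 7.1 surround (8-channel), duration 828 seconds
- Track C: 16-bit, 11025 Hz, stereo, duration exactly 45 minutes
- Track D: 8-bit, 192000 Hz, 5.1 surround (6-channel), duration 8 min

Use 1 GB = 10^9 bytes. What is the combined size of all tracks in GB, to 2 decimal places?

Track A: 41:13 (min:sec) = 2,473 s; 200,000 × 2,473 × 2 × 8 = 7,913,600,000 bytes.
Track B: 192,000 × 828 × 3 × 8 = 3,815,424,000 bytes.
Track C: exactly 45 minutes = 2,700 s; 11,025 × 2,700 × 2 × 2 = 119,070,000 bytes.
Track D: 8 min = 480 s; 192,000 × 480 × 1 × 6 = 552,960,000 bytes.
Total = 12,401,054,000 bytes = 12.40 GB.

12.40 GB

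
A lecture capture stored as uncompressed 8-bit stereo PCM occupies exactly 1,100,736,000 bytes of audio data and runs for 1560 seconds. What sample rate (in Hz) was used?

352,800 Hz

Bytes = sample_rate × seconds × bytes_per_sample × channels.
sample_rate = 1,100,736,000 / (1,560 × 1 × 2) = 1,100,736,000 / 3,120 = 352,800 Hz.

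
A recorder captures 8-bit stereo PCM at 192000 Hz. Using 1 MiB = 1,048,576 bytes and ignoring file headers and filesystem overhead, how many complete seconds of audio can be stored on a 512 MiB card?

1,398 seconds

Uncompressed byte rate = 192,000 × 1 × 2 = 384,000 bytes/s.
Capacity = 512 × 1,048,576 = 536,870,912 bytes.
536,870,912 / 384,000 ≈ 1398.1 s → 1,398 seconds.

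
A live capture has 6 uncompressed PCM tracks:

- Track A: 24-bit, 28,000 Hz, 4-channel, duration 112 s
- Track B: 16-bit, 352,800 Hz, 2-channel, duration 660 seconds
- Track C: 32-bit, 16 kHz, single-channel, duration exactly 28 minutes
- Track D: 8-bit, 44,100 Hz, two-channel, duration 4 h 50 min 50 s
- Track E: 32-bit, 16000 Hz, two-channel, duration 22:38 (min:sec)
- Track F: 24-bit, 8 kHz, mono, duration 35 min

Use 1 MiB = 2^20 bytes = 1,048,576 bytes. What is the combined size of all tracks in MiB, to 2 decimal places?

Track A: 28,000 × 112 × 3 × 4 = 37,632,000 bytes.
Track B: 352,800 × 660 × 2 × 2 = 931,392,000 bytes.
Track C: exactly 28 minutes = 1,680 s; 16,000 × 1,680 × 4 × 1 = 107,520,000 bytes.
Track D: 4 h 50 min 50 s = 17,450 s; 44,100 × 17,450 × 1 × 2 = 1,539,090,000 bytes.
Track E: 22:38 (min:sec) = 1,358 s; 16,000 × 1,358 × 4 × 2 = 173,824,000 bytes.
Track F: 35 min = 2,100 s; 8,000 × 2,100 × 3 × 1 = 50,400,000 bytes.
Total = 2,839,858,000 bytes = 2708.30 MiB.

2708.30 MiB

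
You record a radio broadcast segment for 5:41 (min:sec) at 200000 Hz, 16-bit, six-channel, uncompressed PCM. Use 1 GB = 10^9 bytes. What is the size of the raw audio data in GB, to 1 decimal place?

Duration = 5:41 (min:sec) = 341 s.
Bytes = 200,000 samples/s × 341 s × 2 bytes/sample × 6 ch = 818,400,000 bytes.
818,400,000 / 1,000,000,000 = 0.8 GB.

0.8 GB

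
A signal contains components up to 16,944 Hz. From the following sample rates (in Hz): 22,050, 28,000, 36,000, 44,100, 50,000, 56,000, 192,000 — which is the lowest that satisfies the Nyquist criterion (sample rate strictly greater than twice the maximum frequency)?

36,000 Hz

Need sample rate > 2 × 16,944 = 33,888 Hz.
Lowest listed rate above 33,888 Hz is 36,000 Hz.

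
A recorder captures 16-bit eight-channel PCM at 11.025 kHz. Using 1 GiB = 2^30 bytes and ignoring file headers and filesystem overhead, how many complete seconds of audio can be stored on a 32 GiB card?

Uncompressed byte rate = 11,025 × 2 × 8 = 176,400 bytes/s.
Capacity = 32 × 1,073,741,824 = 34,359,738,368 bytes.
34,359,738,368 / 176,400 ≈ 194783.1 s → 194,783 seconds.

194,783 seconds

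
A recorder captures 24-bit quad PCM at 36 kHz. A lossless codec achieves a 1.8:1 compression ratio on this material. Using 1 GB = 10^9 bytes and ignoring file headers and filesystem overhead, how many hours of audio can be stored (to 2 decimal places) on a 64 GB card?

Uncompressed byte rate = 36,000 × 3 × 4 = 432,000 bytes/s.
After 1.8:1 compression, effective rate ≈ 240000 bytes/s.
Capacity = 64 × 1,000,000,000 = 64,000,000,000 bytes.
64,000,000,000 / effective rate ≈ 266666.67 s → 74.07 hours.

74.07 hours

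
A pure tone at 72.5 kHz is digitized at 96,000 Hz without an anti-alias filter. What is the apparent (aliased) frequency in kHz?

23.5 kHz

Nyquist = 96,000/2 = 48,000 Hz; 72,500 Hz exceeds it.
Alias = |72,500 − 1×96,000| = |72,500 − 96,000| = 23,500 Hz = 23.5 kHz.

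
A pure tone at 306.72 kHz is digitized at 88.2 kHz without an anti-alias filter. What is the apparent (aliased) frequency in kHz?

Nyquist = 88,200/2 = 44,100 Hz; 306,720 Hz exceeds it.
Alias = |306,720 − 3×88,200| = |306,720 − 264,600| = 42,120 Hz = 42.12 kHz.

42.12 kHz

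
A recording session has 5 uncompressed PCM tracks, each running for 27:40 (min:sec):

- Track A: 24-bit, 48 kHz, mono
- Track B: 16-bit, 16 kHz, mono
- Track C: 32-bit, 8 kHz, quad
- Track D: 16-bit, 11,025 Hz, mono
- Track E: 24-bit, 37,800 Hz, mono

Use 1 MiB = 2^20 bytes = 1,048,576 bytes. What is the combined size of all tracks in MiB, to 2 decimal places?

27:40 (min:sec) = 1,660 s.
Track A: 48,000 × 1,660 × 3 × 1 = 239,040,000 bytes.
Track B: 16,000 × 1,660 × 2 × 1 = 53,120,000 bytes.
Track C: 8,000 × 1,660 × 4 × 4 = 212,480,000 bytes.
Track D: 11,025 × 1,660 × 2 × 1 = 36,603,000 bytes.
Track E: 37,800 × 1,660 × 3 × 1 = 188,244,000 bytes.
Total = 729,487,000 bytes = 695.69 MiB.

695.69 MiB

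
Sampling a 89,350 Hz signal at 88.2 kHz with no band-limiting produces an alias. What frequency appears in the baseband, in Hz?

1,150 Hz

Nyquist = 88,200/2 = 44,100 Hz; 89,350 Hz exceeds it.
Alias = |89,350 − 1×88,200| = |89,350 − 88,200| = 1,150 Hz.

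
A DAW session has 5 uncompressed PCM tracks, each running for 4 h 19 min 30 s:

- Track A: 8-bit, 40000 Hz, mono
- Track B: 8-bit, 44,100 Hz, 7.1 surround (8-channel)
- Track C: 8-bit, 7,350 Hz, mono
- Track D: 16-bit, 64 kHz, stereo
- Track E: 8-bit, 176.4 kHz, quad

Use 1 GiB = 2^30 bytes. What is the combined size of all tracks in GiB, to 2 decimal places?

19.75 GiB

4 h 19 min 30 s = 15,570 s.
Track A: 40,000 × 15,570 × 1 × 1 = 622,800,000 bytes.
Track B: 44,100 × 15,570 × 1 × 8 = 5,493,096,000 bytes.
Track C: 7,350 × 15,570 × 1 × 1 = 114,439,500 bytes.
Track D: 64,000 × 15,570 × 2 × 2 = 3,985,920,000 bytes.
Track E: 176,400 × 15,570 × 1 × 4 = 10,986,192,000 bytes.
Total = 21,202,447,500 bytes = 19.75 GiB.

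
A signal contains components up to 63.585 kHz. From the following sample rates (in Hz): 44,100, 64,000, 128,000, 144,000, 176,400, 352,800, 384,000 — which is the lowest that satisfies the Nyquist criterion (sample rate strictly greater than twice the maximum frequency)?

128,000 Hz

Need sample rate > 2 × 63,585 = 127,170 Hz.
Lowest listed rate above 127,170 Hz is 128,000 Hz.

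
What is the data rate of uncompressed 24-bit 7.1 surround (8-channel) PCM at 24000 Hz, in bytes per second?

Bit rate = 24,000 × 24 × 8 = 4,608,000 bits/s.
4,608,000 / 8 = 576,000 bytes/s.

576,000 bytes/s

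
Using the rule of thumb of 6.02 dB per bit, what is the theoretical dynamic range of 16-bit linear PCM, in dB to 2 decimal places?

16 × 6.02 = 96.32 dB.

96.32 dB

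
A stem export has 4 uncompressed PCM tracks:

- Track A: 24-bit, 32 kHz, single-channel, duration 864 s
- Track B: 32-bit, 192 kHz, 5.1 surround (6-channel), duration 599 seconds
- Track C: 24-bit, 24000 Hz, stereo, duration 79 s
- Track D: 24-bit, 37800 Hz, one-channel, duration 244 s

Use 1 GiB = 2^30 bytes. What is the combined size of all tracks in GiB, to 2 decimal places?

2.68 GiB

Track A: 32,000 × 864 × 3 × 1 = 82,944,000 bytes.
Track B: 192,000 × 599 × 4 × 6 = 2,760,192,000 bytes.
Track C: 24,000 × 79 × 3 × 2 = 11,376,000 bytes.
Track D: 37,800 × 244 × 3 × 1 = 27,669,600 bytes.
Total = 2,882,181,600 bytes = 2.68 GiB.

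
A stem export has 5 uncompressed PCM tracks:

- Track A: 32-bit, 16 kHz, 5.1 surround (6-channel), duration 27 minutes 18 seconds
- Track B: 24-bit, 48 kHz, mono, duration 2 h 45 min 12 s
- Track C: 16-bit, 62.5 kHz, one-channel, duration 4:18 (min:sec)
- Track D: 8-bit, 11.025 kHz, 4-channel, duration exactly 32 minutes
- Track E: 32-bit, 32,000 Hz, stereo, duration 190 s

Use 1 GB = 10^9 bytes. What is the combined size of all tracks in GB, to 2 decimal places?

Track A: 27 minutes 18 seconds = 1,638 s; 16,000 × 1,638 × 4 × 6 = 628,992,000 bytes.
Track B: 2 h 45 min 12 s = 9,912 s; 48,000 × 9,912 × 3 × 1 = 1,427,328,000 bytes.
Track C: 4:18 (min:sec) = 258 s; 62,500 × 258 × 2 × 1 = 32,250,000 bytes.
Track D: exactly 32 minutes = 1,920 s; 11,025 × 1,920 × 1 × 4 = 84,672,000 bytes.
Track E: 32,000 × 190 × 4 × 2 = 48,640,000 bytes.
Total = 2,221,882,000 bytes = 2.22 GB.

2.22 GB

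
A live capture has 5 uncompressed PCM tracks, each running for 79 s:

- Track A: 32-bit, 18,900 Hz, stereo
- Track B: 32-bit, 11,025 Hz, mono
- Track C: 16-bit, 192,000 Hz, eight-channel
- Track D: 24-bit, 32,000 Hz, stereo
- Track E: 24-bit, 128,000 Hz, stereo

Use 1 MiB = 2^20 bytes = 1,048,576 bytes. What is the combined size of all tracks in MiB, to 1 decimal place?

318.5 MiB

Track A: 18,900 × 79 × 4 × 2 = 11,944,800 bytes.
Track B: 11,025 × 79 × 4 × 1 = 3,483,900 bytes.
Track C: 192,000 × 79 × 2 × 8 = 242,688,000 bytes.
Track D: 32,000 × 79 × 3 × 2 = 15,168,000 bytes.
Track E: 128,000 × 79 × 3 × 2 = 60,672,000 bytes.
Total = 333,956,700 bytes = 318.5 MiB.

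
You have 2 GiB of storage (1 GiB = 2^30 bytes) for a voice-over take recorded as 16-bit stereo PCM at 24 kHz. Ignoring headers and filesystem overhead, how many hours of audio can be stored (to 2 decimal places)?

Uncompressed byte rate = 24,000 × 2 × 2 = 96,000 bytes/s.
Capacity = 2 × 1,073,741,824 = 2,147,483,648 bytes.
2,147,483,648 / 96,000 ≈ 22369.62 s → 6.21 hours.

6.21 hours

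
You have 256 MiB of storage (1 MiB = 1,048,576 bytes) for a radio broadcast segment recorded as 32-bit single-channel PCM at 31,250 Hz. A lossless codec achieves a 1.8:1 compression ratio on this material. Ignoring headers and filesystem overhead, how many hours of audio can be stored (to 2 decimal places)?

Uncompressed byte rate = 31,250 × 4 × 1 = 125,000 bytes/s.
After 1.8:1 compression, effective rate ≈ 69444.44 bytes/s.
Capacity = 256 × 1,048,576 = 268,435,456 bytes.
268,435,456 / effective rate ≈ 3865.47 s → 1.07 hours.

1.07 hours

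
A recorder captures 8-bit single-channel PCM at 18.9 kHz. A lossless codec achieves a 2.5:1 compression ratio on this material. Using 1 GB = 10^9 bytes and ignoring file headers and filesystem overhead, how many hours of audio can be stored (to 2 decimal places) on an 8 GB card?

293.94 hours

Uncompressed byte rate = 18,900 × 1 × 1 = 18,900 bytes/s.
After 2.5:1 compression, effective rate ≈ 7560 bytes/s.
Capacity = 8 × 1,000,000,000 = 8,000,000,000 bytes.
8,000,000,000 / effective rate ≈ 1058201.06 s → 293.94 hours.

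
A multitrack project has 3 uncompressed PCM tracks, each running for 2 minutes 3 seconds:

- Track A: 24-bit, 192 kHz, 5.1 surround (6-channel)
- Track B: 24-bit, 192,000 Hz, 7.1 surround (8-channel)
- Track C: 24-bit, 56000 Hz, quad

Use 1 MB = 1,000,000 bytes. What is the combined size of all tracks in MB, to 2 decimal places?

1074.53 MB

2 minutes 3 seconds = 123 s.
Track A: 192,000 × 123 × 3 × 6 = 425,088,000 bytes.
Track B: 192,000 × 123 × 3 × 8 = 566,784,000 bytes.
Track C: 56,000 × 123 × 3 × 4 = 82,656,000 bytes.
Total = 1,074,528,000 bytes = 1074.53 MB.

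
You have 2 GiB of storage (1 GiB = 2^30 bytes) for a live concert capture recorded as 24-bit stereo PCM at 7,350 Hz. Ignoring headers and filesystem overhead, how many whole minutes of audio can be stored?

Uncompressed byte rate = 7,350 × 3 × 2 = 44,100 bytes/s.
Capacity = 2 × 1,073,741,824 = 2,147,483,648 bytes.
2,147,483,648 / 44,100 ≈ 48695.77 s → 811 minutes.

811 minutes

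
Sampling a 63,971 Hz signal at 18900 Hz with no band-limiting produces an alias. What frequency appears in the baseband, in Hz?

7,271 Hz

Nyquist = 18,900/2 = 9,450 Hz; 63,971 Hz exceeds it.
Alias = |63,971 − 3×18,900| = |63,971 − 56,700| = 7,271 Hz.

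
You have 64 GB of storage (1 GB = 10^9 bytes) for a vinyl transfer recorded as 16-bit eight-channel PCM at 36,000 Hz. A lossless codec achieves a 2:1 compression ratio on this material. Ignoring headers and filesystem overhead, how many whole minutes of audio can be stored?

Uncompressed byte rate = 36,000 × 2 × 8 = 576,000 bytes/s.
After 2:1 compression, effective rate ≈ 288000 bytes/s.
Capacity = 64 × 1,000,000,000 = 64,000,000,000 bytes.
64,000,000,000 / effective rate ≈ 222222.22 s → 3,703 minutes.

3,703 minutes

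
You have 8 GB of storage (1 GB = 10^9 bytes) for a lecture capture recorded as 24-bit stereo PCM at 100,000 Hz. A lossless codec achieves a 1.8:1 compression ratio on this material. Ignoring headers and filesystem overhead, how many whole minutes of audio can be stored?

Uncompressed byte rate = 100,000 × 3 × 2 = 600,000 bytes/s.
After 1.8:1 compression, effective rate ≈ 333333.33 bytes/s.
Capacity = 8 × 1,000,000,000 = 8,000,000,000 bytes.
8,000,000,000 / effective rate ≈ 24000 s → 400 minutes.

400 minutes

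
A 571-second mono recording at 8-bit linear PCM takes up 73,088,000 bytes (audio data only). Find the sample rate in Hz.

128,000 Hz

Bytes = sample_rate × seconds × bytes_per_sample × channels.
sample_rate = 73,088,000 / (571 × 1 × 1) = 73,088,000 / 571 = 128,000 Hz.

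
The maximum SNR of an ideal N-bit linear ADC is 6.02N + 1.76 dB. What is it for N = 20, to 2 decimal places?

122.16 dB

6.02 × 20 + 1.76 = 122.16 dB.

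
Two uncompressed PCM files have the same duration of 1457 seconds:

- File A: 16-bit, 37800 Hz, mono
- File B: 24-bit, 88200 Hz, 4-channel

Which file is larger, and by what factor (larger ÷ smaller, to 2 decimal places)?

File A: 37,800 × 2 × 1 = 75,600 bytes/s.
File B: 88,200 × 3 × 4 = 1,058,400 bytes/s.
File B is larger; ratio = 1,542,088,800 / 110,149,200 = 14.00.

File B, by a factor of 14.00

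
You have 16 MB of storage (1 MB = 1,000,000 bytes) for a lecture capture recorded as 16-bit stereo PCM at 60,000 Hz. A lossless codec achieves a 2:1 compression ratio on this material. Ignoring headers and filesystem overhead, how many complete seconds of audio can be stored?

133 seconds

Uncompressed byte rate = 60,000 × 2 × 2 = 240,000 bytes/s.
After 2:1 compression, effective rate ≈ 120000 bytes/s.
Capacity = 16 × 1,000,000 = 16,000,000 bytes.
16,000,000 / effective rate ≈ 133.33 s → 133 seconds.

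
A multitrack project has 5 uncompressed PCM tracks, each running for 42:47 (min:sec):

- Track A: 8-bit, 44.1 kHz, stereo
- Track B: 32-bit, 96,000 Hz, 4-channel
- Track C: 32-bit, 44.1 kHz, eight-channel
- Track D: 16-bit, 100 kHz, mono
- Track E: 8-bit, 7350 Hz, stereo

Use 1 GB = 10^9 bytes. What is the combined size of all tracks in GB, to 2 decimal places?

8.34 GB

42:47 (min:sec) = 2,567 s.
Track A: 44,100 × 2,567 × 1 × 2 = 226,409,400 bytes.
Track B: 96,000 × 2,567 × 4 × 4 = 3,942,912,000 bytes.
Track C: 44,100 × 2,567 × 4 × 8 = 3,622,550,400 bytes.
Track D: 100,000 × 2,567 × 2 × 1 = 513,400,000 bytes.
Track E: 7,350 × 2,567 × 1 × 2 = 37,734,900 bytes.
Total = 8,343,006,700 bytes = 8.34 GB.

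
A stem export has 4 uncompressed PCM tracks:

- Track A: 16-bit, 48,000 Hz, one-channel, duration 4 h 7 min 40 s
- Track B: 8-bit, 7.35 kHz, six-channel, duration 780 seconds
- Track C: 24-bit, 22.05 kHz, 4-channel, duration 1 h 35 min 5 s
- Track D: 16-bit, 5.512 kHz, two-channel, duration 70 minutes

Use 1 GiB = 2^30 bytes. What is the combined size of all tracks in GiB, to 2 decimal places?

Track A: 4 h 7 min 40 s = 14,860 s; 48,000 × 14,860 × 2 × 1 = 1,426,560,000 bytes.
Track B: 7,350 × 780 × 1 × 6 = 34,398,000 bytes.
Track C: 1 h 35 min 5 s = 5,705 s; 22,050 × 5,705 × 3 × 4 = 1,509,543,000 bytes.
Track D: 70 minutes = 4,200 s; 5,512 × 4,200 × 2 × 2 = 92,601,600 bytes.
Total = 3,063,102,600 bytes = 2.85 GiB.

2.85 GiB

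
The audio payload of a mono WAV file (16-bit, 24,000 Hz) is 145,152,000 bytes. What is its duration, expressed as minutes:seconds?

Byte rate = 24,000 × 2 × 1 = 48,000 bytes/s.
Duration = 145,152,000 / 48,000 = 3,024 s.
3,024 s = 50:24.

50:24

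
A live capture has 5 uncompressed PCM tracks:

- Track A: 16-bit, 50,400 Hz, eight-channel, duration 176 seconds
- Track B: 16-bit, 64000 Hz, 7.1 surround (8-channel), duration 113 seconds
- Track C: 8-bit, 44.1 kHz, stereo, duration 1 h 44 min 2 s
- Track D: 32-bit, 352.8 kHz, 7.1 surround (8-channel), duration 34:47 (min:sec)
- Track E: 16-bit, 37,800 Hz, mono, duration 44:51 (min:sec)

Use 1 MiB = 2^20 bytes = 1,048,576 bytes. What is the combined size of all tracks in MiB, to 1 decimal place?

23434.7 MiB

Track A: 50,400 × 176 × 2 × 8 = 141,926,400 bytes.
Track B: 64,000 × 113 × 2 × 8 = 115,712,000 bytes.
Track C: 1 h 44 min 2 s = 6,242 s; 44,100 × 6,242 × 1 × 2 = 550,544,400 bytes.
Track D: 34:47 (min:sec) = 2,087 s; 352,800 × 2,087 × 4 × 8 = 23,561,395,200 bytes.
Track E: 44:51 (min:sec) = 2,691 s; 37,800 × 2,691 × 2 × 1 = 203,439,600 bytes.
Total = 24,573,017,600 bytes = 23434.7 MiB.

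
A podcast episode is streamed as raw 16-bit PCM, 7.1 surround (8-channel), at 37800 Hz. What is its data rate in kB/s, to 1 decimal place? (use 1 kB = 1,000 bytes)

604.8 kB/s

Bit rate = 37,800 × 16 × 8 = 4,838,400 bits/s.
4,838,400 / 8 = 604,800 B/s = 604.8 kB/s.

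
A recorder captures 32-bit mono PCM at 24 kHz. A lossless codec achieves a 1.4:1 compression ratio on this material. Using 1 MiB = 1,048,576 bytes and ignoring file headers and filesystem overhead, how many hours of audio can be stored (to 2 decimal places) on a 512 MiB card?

Uncompressed byte rate = 24,000 × 4 × 1 = 96,000 bytes/s.
After 1.4:1 compression, effective rate ≈ 68571.43 bytes/s.
Capacity = 512 × 1,048,576 = 536,870,912 bytes.
536,870,912 / effective rate ≈ 7829.37 s → 2.17 hours.

2.17 hours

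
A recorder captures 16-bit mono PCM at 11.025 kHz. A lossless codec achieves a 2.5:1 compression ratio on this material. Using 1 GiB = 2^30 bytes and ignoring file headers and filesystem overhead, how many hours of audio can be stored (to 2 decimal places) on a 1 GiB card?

Uncompressed byte rate = 11,025 × 2 × 1 = 22,050 bytes/s.
After 2.5:1 compression, effective rate ≈ 8820 bytes/s.
Capacity = 1 × 1,073,741,824 = 1,073,741,824 bytes.
1,073,741,824 / effective rate ≈ 121739.44 s → 33.82 hours.

33.82 hours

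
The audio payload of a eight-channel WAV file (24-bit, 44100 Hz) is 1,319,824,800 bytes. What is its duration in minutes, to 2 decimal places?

20.78 minutes

Byte rate = 44,100 × 3 × 8 = 1,058,400 bytes/s.
Duration = 1,319,824,800 / 1,058,400 = 1,247 s.
1,247 s / 60 = 20.78 minutes.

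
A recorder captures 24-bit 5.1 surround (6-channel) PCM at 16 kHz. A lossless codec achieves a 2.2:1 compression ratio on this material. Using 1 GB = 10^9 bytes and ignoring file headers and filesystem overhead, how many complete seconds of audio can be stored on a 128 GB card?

977,777 seconds

Uncompressed byte rate = 16,000 × 3 × 6 = 288,000 bytes/s.
After 2.2:1 compression, effective rate ≈ 130909.09 bytes/s.
Capacity = 128 × 1,000,000,000 = 128,000,000,000 bytes.
128,000,000,000 / effective rate ≈ 977777.78 s → 977,777 seconds.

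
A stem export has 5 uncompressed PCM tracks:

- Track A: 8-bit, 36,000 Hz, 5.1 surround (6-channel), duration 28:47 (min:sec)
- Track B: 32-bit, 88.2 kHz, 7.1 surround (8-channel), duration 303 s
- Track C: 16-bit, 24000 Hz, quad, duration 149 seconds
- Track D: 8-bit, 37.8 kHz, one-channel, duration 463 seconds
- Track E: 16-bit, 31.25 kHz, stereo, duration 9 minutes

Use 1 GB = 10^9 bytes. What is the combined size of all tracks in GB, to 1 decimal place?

1.3 GB

Track A: 28:47 (min:sec) = 1,727 s; 36,000 × 1,727 × 1 × 6 = 373,032,000 bytes.
Track B: 88,200 × 303 × 4 × 8 = 855,187,200 bytes.
Track C: 24,000 × 149 × 2 × 4 = 28,608,000 bytes.
Track D: 37,800 × 463 × 1 × 1 = 17,501,400 bytes.
Track E: 9 minutes = 540 s; 31,250 × 540 × 2 × 2 = 67,500,000 bytes.
Total = 1,341,828,600 bytes = 1.3 GB.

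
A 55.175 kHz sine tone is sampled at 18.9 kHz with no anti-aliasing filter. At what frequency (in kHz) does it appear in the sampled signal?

1.525 kHz

Nyquist = 18,900/2 = 9,450 Hz; 55,175 Hz exceeds it.
Alias = |55,175 − 3×18,900| = |55,175 − 56,700| = 1,525 Hz = 1.525 kHz.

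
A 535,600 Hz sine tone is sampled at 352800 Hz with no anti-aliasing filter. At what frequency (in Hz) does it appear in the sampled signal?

Nyquist = 352,800/2 = 176,400 Hz; 535,600 Hz exceeds it.
Alias = |535,600 − 2×352,800| = |535,600 − 705,600| = 170,000 Hz.

170,000 Hz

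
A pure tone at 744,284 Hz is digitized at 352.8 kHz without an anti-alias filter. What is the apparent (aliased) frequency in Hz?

38,684 Hz

Nyquist = 352,800/2 = 176,400 Hz; 744,284 Hz exceeds it.
Alias = |744,284 − 2×352,800| = |744,284 − 705,600| = 38,684 Hz.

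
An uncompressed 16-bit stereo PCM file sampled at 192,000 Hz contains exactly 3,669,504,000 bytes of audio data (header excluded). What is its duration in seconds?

4,778 seconds

Byte rate = 192,000 × 2 × 2 = 768,000 bytes/s.
Duration = 3,669,504,000 / 768,000 = 4,778 s.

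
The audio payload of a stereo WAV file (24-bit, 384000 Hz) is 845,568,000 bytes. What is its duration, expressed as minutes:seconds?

Byte rate = 384,000 × 3 × 2 = 2,304,000 bytes/s.
Duration = 845,568,000 / 2,304,000 = 367 s.
367 s = 6:07.

6:07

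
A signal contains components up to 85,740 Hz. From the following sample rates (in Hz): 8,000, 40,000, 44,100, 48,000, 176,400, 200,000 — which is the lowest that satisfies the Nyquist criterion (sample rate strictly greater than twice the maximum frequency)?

176,400 Hz

Need sample rate > 2 × 85,740 = 171,480 Hz.
Lowest listed rate above 171,480 Hz is 176,400 Hz.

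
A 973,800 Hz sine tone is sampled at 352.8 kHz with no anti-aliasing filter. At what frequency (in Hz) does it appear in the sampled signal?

Nyquist = 352,800/2 = 176,400 Hz; 973,800 Hz exceeds it.
Alias = |973,800 − 3×352,800| = |973,800 − 1,058,400| = 84,600 Hz.

84,600 Hz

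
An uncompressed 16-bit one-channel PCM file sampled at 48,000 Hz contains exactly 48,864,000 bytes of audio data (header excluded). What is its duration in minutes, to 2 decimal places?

Byte rate = 48,000 × 2 × 1 = 96,000 bytes/s.
Duration = 48,864,000 / 96,000 = 509 s.
509 s / 60 = 8.48 minutes.

8.48 minutes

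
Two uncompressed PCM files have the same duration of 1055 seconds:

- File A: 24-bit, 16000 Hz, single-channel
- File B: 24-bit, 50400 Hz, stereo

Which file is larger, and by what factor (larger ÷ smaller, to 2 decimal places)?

File B, by a factor of 6.30

File A: 16,000 × 3 × 1 = 48,000 bytes/s.
File B: 50,400 × 3 × 2 = 302,400 bytes/s.
File B is larger; ratio = 319,032,000 / 50,640,000 = 6.30.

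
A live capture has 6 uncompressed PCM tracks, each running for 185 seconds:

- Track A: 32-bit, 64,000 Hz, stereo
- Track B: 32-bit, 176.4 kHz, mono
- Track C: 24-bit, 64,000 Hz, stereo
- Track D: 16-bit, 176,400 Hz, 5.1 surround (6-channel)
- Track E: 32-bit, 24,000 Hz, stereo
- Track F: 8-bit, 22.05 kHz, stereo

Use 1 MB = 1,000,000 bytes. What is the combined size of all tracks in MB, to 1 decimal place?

Track A: 64,000 × 185 × 4 × 2 = 94,720,000 bytes.
Track B: 176,400 × 185 × 4 × 1 = 130,536,000 bytes.
Track C: 64,000 × 185 × 3 × 2 = 71,040,000 bytes.
Track D: 176,400 × 185 × 2 × 6 = 391,608,000 bytes.
Track E: 24,000 × 185 × 4 × 2 = 35,520,000 bytes.
Track F: 22,050 × 185 × 1 × 2 = 8,158,500 bytes.
Total = 731,582,500 bytes = 731.6 MB.

731.6 MB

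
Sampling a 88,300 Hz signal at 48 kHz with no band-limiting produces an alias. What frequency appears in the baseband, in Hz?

7,700 Hz

Nyquist = 48,000/2 = 24,000 Hz; 88,300 Hz exceeds it.
Alias = |88,300 − 2×48,000| = |88,300 − 96,000| = 7,700 Hz.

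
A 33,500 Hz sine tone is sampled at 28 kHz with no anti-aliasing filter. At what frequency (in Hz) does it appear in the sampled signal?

5,500 Hz

Nyquist = 28,000/2 = 14,000 Hz; 33,500 Hz exceeds it.
Alias = |33,500 − 1×28,000| = |33,500 − 28,000| = 5,500 Hz.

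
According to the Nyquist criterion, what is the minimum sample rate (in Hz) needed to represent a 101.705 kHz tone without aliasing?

203,410 Hz

Minimum sample rate = 2 × 101,705 Hz = 203,410 Hz.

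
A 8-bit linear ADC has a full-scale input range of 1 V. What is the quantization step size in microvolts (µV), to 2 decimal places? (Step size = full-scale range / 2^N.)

3906.25 µV

1 V / 2^8 = 1 / 256 V = 3906.25 µV.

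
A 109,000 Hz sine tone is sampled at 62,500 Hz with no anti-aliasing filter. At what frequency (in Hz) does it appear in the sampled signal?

16,000 Hz

Nyquist = 62,500/2 = 31,250 Hz; 109,000 Hz exceeds it.
Alias = |109,000 − 2×62,500| = |109,000 − 125,000| = 16,000 Hz.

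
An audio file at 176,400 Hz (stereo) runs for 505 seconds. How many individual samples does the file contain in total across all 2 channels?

178,164,000 samples

176,400 × 505 s × 2 ch = 178,164,000 samples.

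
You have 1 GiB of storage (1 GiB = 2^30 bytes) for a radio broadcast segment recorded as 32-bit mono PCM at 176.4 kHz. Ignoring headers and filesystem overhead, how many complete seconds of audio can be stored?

1,521 seconds

Uncompressed byte rate = 176,400 × 4 × 1 = 705,600 bytes/s.
Capacity = 1 × 1,073,741,824 = 1,073,741,824 bytes.
1,073,741,824 / 705,600 ≈ 1521.74 s → 1,521 seconds.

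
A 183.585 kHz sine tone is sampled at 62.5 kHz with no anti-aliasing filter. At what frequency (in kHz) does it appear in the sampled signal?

Nyquist = 62,500/2 = 31,250 Hz; 183,585 Hz exceeds it.
Alias = |183,585 − 3×62,500| = |183,585 − 187,500| = 3,915 Hz = 3.915 kHz.

3.915 kHz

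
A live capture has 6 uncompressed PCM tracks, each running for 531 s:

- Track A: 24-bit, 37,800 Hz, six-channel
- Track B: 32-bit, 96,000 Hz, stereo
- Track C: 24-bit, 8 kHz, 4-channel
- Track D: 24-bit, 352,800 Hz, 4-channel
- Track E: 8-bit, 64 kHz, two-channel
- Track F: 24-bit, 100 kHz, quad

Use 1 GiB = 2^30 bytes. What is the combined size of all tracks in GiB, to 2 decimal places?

3.51 GiB

Track A: 37,800 × 531 × 3 × 6 = 361,292,400 bytes.
Track B: 96,000 × 531 × 4 × 2 = 407,808,000 bytes.
Track C: 8,000 × 531 × 3 × 4 = 50,976,000 bytes.
Track D: 352,800 × 531 × 3 × 4 = 2,248,041,600 bytes.
Track E: 64,000 × 531 × 1 × 2 = 67,968,000 bytes.
Track F: 100,000 × 531 × 3 × 4 = 637,200,000 bytes.
Total = 3,773,286,000 bytes = 3.51 GiB.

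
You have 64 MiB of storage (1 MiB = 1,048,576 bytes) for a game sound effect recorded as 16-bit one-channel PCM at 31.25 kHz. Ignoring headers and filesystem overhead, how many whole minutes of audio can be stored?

Uncompressed byte rate = 31,250 × 2 × 1 = 62,500 bytes/s.
Capacity = 64 × 1,048,576 = 67,108,864 bytes.
67,108,864 / 62,500 ≈ 1073.74 s → 17 minutes.

17 minutes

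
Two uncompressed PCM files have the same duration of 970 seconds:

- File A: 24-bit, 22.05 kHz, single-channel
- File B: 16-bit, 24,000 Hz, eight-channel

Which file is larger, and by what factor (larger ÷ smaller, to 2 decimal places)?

File B, by a factor of 5.80

File A: 22,050 × 3 × 1 = 66,150 bytes/s.
File B: 24,000 × 2 × 8 = 384,000 bytes/s.
File B is larger; ratio = 372,480,000 / 64,165,500 = 5.80.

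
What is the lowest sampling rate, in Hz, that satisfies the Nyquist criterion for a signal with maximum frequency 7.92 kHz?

15,840 Hz

Minimum sample rate = 2 × 7,920 Hz = 15,840 Hz.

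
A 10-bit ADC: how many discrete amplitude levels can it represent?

2^10 = 1,024.

1,024 levels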